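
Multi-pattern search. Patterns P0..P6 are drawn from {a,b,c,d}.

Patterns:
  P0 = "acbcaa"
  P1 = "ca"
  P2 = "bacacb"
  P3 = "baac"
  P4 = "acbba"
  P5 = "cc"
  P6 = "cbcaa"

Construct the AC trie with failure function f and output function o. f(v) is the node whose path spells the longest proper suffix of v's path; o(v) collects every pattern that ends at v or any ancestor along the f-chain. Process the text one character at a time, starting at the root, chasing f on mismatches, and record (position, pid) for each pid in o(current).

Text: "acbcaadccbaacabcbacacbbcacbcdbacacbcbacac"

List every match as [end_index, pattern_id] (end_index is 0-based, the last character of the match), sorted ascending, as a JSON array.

Build:
Trie (insert patterns):
  0='ε' goto a→1 b→9 c→7
  1='a' goto c→2
  2='ac' goto b→3
  3='acb' goto b→17 c→4
  4='acbc' goto a→5
  5='acbca' goto a→6
  6='acbcaa' goto ·  [P0 ends]
  7='c' goto a→8 b→20 c→19
  8='ca' goto ·  [P1 ends]
  9='b' goto a→10
  10='ba' goto a→15 c→11
  11='bac' goto a→12
  12='baca' goto c→13
  13='bacac' goto b→14
  14='bacacb' goto ·  [P2 ends]
  15='baa' goto c→16
  16='baac' goto ·  [P3 ends]
  17='acbb' goto a→18
  18='acbba' goto ·  [P4 ends]
  19='cc' goto ·  [P5 ends]
  20='cb' goto c→21
  21='cbc' goto a→22
  22='cbca' goto a→23
  23='cbcaa' goto ·  [P6 ends]

BFS fail/out derivation:
  fail(1) 'a': from fail(0)=0 chase 'a': 0 ⇒ 0;  out=∅∪out(0)=∅
  fail(7) 'c': from fail(0)=0 chase 'c': 0 ⇒ 0;  out=∅∪out(0)=∅
  fail(9) 'b': from fail(0)=0 chase 'b': 0 ⇒ 0;  out=∅∪out(0)=∅
  fail(2) 'ac': from fail(1)=0 chase 'c': 0 ⇒ 7;  out=∅∪out(7)=∅
  fail(8) 'ca': from fail(7)=0 chase 'a': 0 ⇒ 1;  out={1}∪out(1)={1}
  fail(10) 'ba': from fail(9)=0 chase 'a': 0 ⇒ 1;  out=∅∪out(1)=∅
  fail(19) 'cc': from fail(7)=0 chase 'c': 0 ⇒ 7;  out={5}∪out(7)={5}
  fail(20) 'cb': from fail(7)=0 chase 'b': 0 ⇒ 9;  out=∅∪out(9)=∅
  fail(3) 'acb': from fail(2)=7 chase 'b': 7 ⇒ 20;  out=∅∪out(20)=∅
  fail(11) 'bac': from fail(10)=1 chase 'c': 1 ⇒ 2;  out=∅∪out(2)=∅
  fail(15) 'baa': from fail(10)=1 chase 'a': 1→0 ⇒ 1;  out=∅∪out(1)=∅
  fail(21) 'cbc': from fail(20)=9 chase 'c': 9→0 ⇒ 7;  out=∅∪out(7)=∅
  fail(4) 'acbc': from fail(3)=20 chase 'c': 20 ⇒ 21;  out=∅∪out(21)=∅
  fail(12) 'baca': from fail(11)=2 chase 'a': 2→7 ⇒ 8;  out=∅∪out(8)={1}
  fail(16) 'baac': from fail(15)=1 chase 'c': 1 ⇒ 2;  out={3}∪out(2)={3}
  fail(17) 'acbb': from fail(3)=20 chase 'b': 20→9→0 ⇒ 9;  out=∅∪out(9)=∅
  fail(22) 'cbca': from fail(21)=7 chase 'a': 7 ⇒ 8;  out=∅∪out(8)={1}
  fail(5) 'acbca': from fail(4)=21 chase 'a': 21 ⇒ 22;  out=∅∪out(22)={1}
  fail(13) 'bacac': from fail(12)=8 chase 'c': 8→1 ⇒ 2;  out=∅∪out(2)=∅
  fail(18) 'acbba': from fail(17)=9 chase 'a': 9 ⇒ 10;  out={4}∪out(10)={4}
  fail(23) 'cbcaa': from fail(22)=8 chase 'a': 8→1→0 ⇒ 1;  out={6}∪out(1)={6}
  fail(6) 'acbcaa': from fail(5)=22 chase 'a': 22 ⇒ 23;  out={0}∪out(23)={0,6}
  fail(14) 'bacacb': from fail(13)=2 chase 'b': 2 ⇒ 3;  out={2}∪out(3)={2}

Text stream:
[0] read 'a'  n0⇒n1
[1] read 'c'  n1⇒n2
[2] read 'b'  n2⇒n3
[3] read 'c'  n3⇒n4
[4] read 'a'  n4⇒n5  → match P1@[3:4]
[5] read 'a'  n5⇒n6  → match P0@[0:5],P6@[1:5]
[6] read 'd'  n6⇒n0 ·f
[7] read 'c'  n0⇒n7
[8] read 'c'  n7⇒n19  → match P5@[7:8]
[9] read 'b'  n19⇒n20 ·f
[10] read 'a'  n20⇒n10 ·f
[11] read 'a'  n10⇒n15
[12] read 'c'  n15⇒n16  → match P3@[9:12]
[13] read 'a'  n16⇒n8 ·f  → match P1@[12:13]
[14] read 'b'  n8⇒n9 ·f
[15] read 'c'  n9⇒n7 ·f
[16] read 'b'  n7⇒n20
[17] read 'a'  n20⇒n10 ·f
[18] read 'c'  n10⇒n11
[19] read 'a'  n11⇒n12  → match P1@[18:19]
[20] read 'c'  n12⇒n13
[21] read 'b'  n13⇒n14  → match P2@[16:21]
[22] read 'b'  n14⇒n17 ·f
[23] read 'c'  n17⇒n7 ·f
[24] read 'a'  n7⇒n8  → match P1@[23:24]
[25] read 'c'  n8⇒n2 ·f
[26] read 'b'  n2⇒n3
[27] read 'c'  n3⇒n4
[28] read 'd'  n4⇒n0 ·f
[29] read 'b'  n0⇒n9
[30] read 'a'  n9⇒n10
[31] read 'c'  n10⇒n11
[32] read 'a'  n11⇒n12  → match P1@[31:32]
[33] read 'c'  n12⇒n13
[34] read 'b'  n13⇒n14  → match P2@[29:34]
[35] read 'c'  n14⇒n4 ·f
[36] read 'b'  n4⇒n20 ·f
[37] read 'a'  n20⇒n10 ·f
[38] read 'c'  n10⇒n11
[39] read 'a'  n11⇒n12  → match P1@[38:39]
[40] read 'c'  n12⇒n13

Result: [[4,1],[5,0],[5,6],[8,5],[12,3],[13,1],[19,1],[21,2],[24,1],[32,1],[34,2],[39,1]]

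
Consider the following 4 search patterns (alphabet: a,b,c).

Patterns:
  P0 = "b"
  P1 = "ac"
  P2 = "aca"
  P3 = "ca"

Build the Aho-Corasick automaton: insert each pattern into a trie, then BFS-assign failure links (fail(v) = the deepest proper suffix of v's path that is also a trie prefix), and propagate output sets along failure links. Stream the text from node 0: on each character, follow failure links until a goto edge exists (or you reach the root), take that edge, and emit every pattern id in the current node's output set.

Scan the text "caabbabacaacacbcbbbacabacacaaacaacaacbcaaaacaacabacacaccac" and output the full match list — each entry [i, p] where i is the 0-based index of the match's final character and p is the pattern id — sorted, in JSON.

Build automaton:
Trie (insert patterns):
  n0 'ε': a→2 b→1 c→5
  n1 'b': ·  [P0 ends]
  n2 'a': c→3
  n3 'ac': a→4  [P1 ends]
  n4 'aca': ·  [P2 ends]
  n5 'c': a→6
  n6 'ca': ·  [P3 ends]

Failure links (BFS by depth):
  n1('b'): parent n0 fail=0; on 'b' 0 → fail=0;  out {0}∪∅={0}
  n2('a'): parent n0 fail=0; on 'a' 0 → fail=0;  out ∅∪∅=∅
  n5('c'): parent n0 fail=0; on 'c' 0 → fail=0;  out ∅∪∅=∅
  n3('ac'): parent n2 fail=0; on 'c' 0 → fail=5;  out {1}∪∅={1}
  n6('ca'): parent n5 fail=0; on 'a' 0 → fail=2;  out {3}∪∅={3}
  n4('aca'): parent n3 fail=5; on 'a' 5 → fail=6;  out {2}∪{3}={2,3}

Run:
pos 0 'c': at 5
pos 1 'a': at 6  emit P3@[0:1]
pos 2 'a': at 2 ·f
pos 3 'b': at 1 ·f  emit P0@[3:3]
pos 4 'b': at 1 ·f  emit P0@[4:4]
pos 5 'a': at 2 ·f
pos 6 'b': at 1 ·f  emit P0@[6:6]
pos 7 'a': at 2 ·f
pos 8 'c': at 3  emit P1@[7:8]
pos 9 'a': at 4  emit P2@[7:9],P3@[8:9]
pos 10 'a': at 2 ·f
pos 11 'c': at 3  emit P1@[10:11]
pos 12 'a': at 4  emit P2@[10:12],P3@[11:12]
pos 13 'c': at 3 ·f  emit P1@[12:13]
pos 14 'b': at 1 ·f  emit P0@[14:14]
pos 15 'c': at 5 ·f
pos 16 'b': at 1 ·f  emit P0@[16:16]
pos 17 'b': at 1 ·f  emit P0@[17:17]
pos 18 'b': at 1 ·f  emit P0@[18:18]
pos 19 'a': at 2 ·f
pos 20 'c': at 3  emit P1@[19:20]
pos 21 'a': at 4  emit P2@[19:21],P3@[20:21]
pos 22 'b': at 1 ·f  emit P0@[22:22]
pos 23 'a': at 2 ·f
pos 24 'c': at 3  emit P1@[23:24]
pos 25 'a': at 4  emit P2@[23:25],P3@[24:25]
pos 26 'c': at 3 ·f  emit P1@[25:26]
pos 27 'a': at 4  emit P2@[25:27],P3@[26:27]
pos 28 'a': at 2 ·f
pos 29 'a': at 2 ·f
pos 30 'c': at 3  emit P1@[29:30]
pos 31 'a': at 4  emit P2@[29:31],P3@[30:31]
pos 32 'a': at 2 ·f
pos 33 'c': at 3  emit P1@[32:33]
pos 34 'a': at 4  emit P2@[32:34],P3@[33:34]
pos 35 'a': at 2 ·f
pos 36 'c': at 3  emit P1@[35:36]
pos 37 'b': at 1 ·f  emit P0@[37:37]
pos 38 'c': at 5 ·f
pos 39 'a': at 6  emit P3@[38:39]
pos 40 'a': at 2 ·f
pos 41 'a': at 2 ·f
pos 42 'a': at 2 ·f
pos 43 'c': at 3  emit P1@[42:43]
pos 44 'a': at 4  emit P2@[42:44],P3@[43:44]
pos 45 'a': at 2 ·f
pos 46 'c': at 3  emit P1@[45:46]
pos 47 'a': at 4  emit P2@[45:47],P3@[46:47]
pos 48 'b': at 1 ·f  emit P0@[48:48]
pos 49 'a': at 2 ·f
pos 50 'c': at 3  emit P1@[49:50]
pos 51 'a': at 4  emit P2@[49:51],P3@[50:51]
pos 52 'c': at 3 ·f  emit P1@[51:52]
pos 53 'a': at 4  emit P2@[51:53],P3@[52:53]
pos 54 'c': at 3 ·f  emit P1@[53:54]
pos 55 'c': at 5 ·f
pos 56 'a': at 6  emit P3@[55:56]
pos 57 'c': at 3 ·f  emit P1@[56:57]

Matches: [[1,3],[3,0],[4,0],[6,0],[8,1],[9,2],[9,3],[11,1],[12,2],[12,3],[13,1],[14,0],[16,0],[17,0],[18,0],[20,1],[21,2],[21,3],[22,0],[24,1],[25,2],[25,3],[26,1],[27,2],[27,3],[30,1],[31,2],[31,3],[33,1],[34,2],[34,3],[36,1],[37,0],[39,3],[43,1],[44,2],[44,3],[46,1],[47,2],[47,3],[48,0],[50,1],[51,2],[51,3],[52,1],[53,2],[53,3],[54,1],[56,3],[57,1]]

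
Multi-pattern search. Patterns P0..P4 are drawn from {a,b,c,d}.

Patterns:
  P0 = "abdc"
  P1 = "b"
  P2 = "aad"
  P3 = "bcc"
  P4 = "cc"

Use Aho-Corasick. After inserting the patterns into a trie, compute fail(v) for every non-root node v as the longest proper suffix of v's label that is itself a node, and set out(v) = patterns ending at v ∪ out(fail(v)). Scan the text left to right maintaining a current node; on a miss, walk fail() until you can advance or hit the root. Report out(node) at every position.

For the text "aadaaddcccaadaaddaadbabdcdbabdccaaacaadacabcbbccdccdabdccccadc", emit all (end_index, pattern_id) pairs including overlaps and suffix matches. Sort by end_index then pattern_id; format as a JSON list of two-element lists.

Build automaton:
Trie nodes:
  n0 'ε': a→1 b→5 c→10
  n1 'a': a→6 b→2
  n2 'ab': d→3
  n3 'abd': c→4
  n4 'abdc': ·  ←P0
  n5 'b': c→8  ←P1
  n6 'aa': d→7
  n7 'aad': ·  ←P2
  n8 'bc': c→9
  n9 'bcc': ·  ←P3
  n10 'c': c→11
  n11 'cc': ·  ←P4

Failure links (BFS by depth):
  fail(1) 'a': from fail(0)=0 chase 'a': 0 ⇒ 0;  out=∅∪out(0)=∅
  fail(5) 'b': from fail(0)=0 chase 'b': 0 ⇒ 0;  out={1}∪out(0)={1}
  fail(10) 'c': from fail(0)=0 chase 'c': 0 ⇒ 0;  out=∅∪out(0)=∅
  fail(2) 'ab': from fail(1)=0 chase 'b': 0 ⇒ 5;  out=∅∪out(5)={1}
  fail(6) 'aa': from fail(1)=0 chase 'a': 0 ⇒ 1;  out=∅∪out(1)=∅
  fail(8) 'bc': from fail(5)=0 chase 'c': 0 ⇒ 10;  out=∅∪out(10)=∅
  fail(11) 'cc': from fail(10)=0 chase 'c': 0 ⇒ 10;  out={4}∪out(10)={4}
  fail(3) 'abd': from fail(2)=5 chase 'd': 5→0 ⇒ 0;  out=∅∪out(0)=∅
  fail(7) 'aad': from fail(6)=1 chase 'd': 1→0 ⇒ 0;  out={2}∪out(0)={2}
  fail(9) 'bcc': from fail(8)=10 chase 'c': 10 ⇒ 11;  out={3}∪out(11)={3,4}
  fail(4) 'abdc': from fail(3)=0 chase 'c': 0 ⇒ 10;  out={0}∪out(10)={0}

Run:
i=0 'a': node 0→1
i=1 'a': node 1→6
i=2 'd': node 6→7  → match P2@[0:2]
i=3 'a': node 7→1 ·f
i=4 'a': node 1→6
i=5 'd': node 6→7  → match P2@[3:5]
i=6 'd': node 7→0 ·f
i=7 'c': node 0→10
i=8 'c': node 10→11  → match P4@[7:8]
i=9 'c': node 11→11 ·f  → match P4@[8:9]
i=10 'a': node 11→1 ·f
i=11 'a': node 1→6
i=12 'd': node 6→7  → match P2@[10:12]
i=13 'a': node 7→1 ·f
i=14 'a': node 1→6
i=15 'd': node 6→7  → match P2@[13:15]
i=16 'd': node 7→0 ·f
i=17 'a': node 0→1
i=18 'a': node 1→6
i=19 'd': node 6→7  → match P2@[17:19]
i=20 'b': node 7→5 ·f  → match P1@[20:20]
i=21 'a': node 5→1 ·f
i=22 'b': node 1→2  → match P1@[22:22]
i=23 'd': node 2→3
i=24 'c': node 3→4  → match P0@[21:24]
i=25 'd': node 4→0 ·f
i=26 'b': node 0→5  → match P1@[26:26]
i=27 'a': node 5→1 ·f
i=28 'b': node 1→2  → match P1@[28:28]
i=29 'd': node 2→3
i=30 'c': node 3→4  → match P0@[27:30]
i=31 'c': node 4→11 ·f  → match P4@[30:31]
i=32 'a': node 11→1 ·f
i=33 'a': node 1→6
i=34 'a': node 6→6 ·f
i=35 'c': node 6→10 ·f
i=36 'a': node 10→1 ·f
i=37 'a': node 1→6
i=38 'd': node 6→7  → match P2@[36:38]
i=39 'a': node 7→1 ·f
i=40 'c': node 1→10 ·f
i=41 'a': node 10→1 ·f
i=42 'b': node 1→2  → match P1@[42:42]
i=43 'c': node 2→8 ·f
i=44 'b': node 8→5 ·f  → match P1@[44:44]
i=45 'b': node 5→5 ·f  → match P1@[45:45]
i=46 'c': node 5→8
i=47 'c': node 8→9  → match P3@[45:47],P4@[46:47]
i=48 'd': node 9→0 ·f
i=49 'c': node 0→10
i=50 'c': node 10→11  → match P4@[49:50]
i=51 'd': node 11→0 ·f
i=52 'a': node 0→1
i=53 'b': node 1→2  → match P1@[53:53]
i=54 'd': node 2→3
i=55 'c': node 3→4  → match P0@[52:55]
i=56 'c': node 4→11 ·f  → match P4@[55:56]
i=57 'c': node 11→11 ·f  → match P4@[56:57]
i=58 'c': node 11→11 ·f  → match P4@[57:58]
i=59 'a': node 11→1 ·f
i=60 'd': node 1→0 ·f
i=61 'c': node 0→10

Result: [[2,2],[5,2],[8,4],[9,4],[12,2],[15,2],[19,2],[20,1],[22,1],[24,0],[26,1],[28,1],[30,0],[31,4],[38,2],[42,1],[44,1],[45,1],[47,3],[47,4],[50,4],[53,1],[55,0],[56,4],[57,4],[58,4]]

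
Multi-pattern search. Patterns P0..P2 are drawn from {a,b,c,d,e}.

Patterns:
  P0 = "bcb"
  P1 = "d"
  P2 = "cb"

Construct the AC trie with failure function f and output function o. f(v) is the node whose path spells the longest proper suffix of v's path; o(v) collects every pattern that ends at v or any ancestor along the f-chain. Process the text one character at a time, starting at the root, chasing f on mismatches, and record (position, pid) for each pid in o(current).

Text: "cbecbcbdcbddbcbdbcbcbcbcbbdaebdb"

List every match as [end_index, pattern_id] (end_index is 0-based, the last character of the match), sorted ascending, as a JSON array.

Build:
Trie nodes:
  n0 'ε': b→1 c→5 d→4
  n1 'b': c→2
  n2 'bc': b→3
  n3 'bcb': ·  ←P0
  n4 'd': ·  ←P1
  n5 'c': b→6
  n6 'cb': ·  ←P2

Failure links (BFS by depth):
  n1('b'): parent n0 fail=0; on 'b' 0 → fail=0;  out ∅∪∅=∅
  n4('d'): parent n0 fail=0; on 'd' 0 → fail=0;  out {1}∪∅={1}
  n5('c'): parent n0 fail=0; on 'c' 0 → fail=0;  out ∅∪∅=∅
  n2('bc'): parent n1 fail=0; on 'c' 0 → fail=5;  out ∅∪∅=∅
  n6('cb'): parent n5 fail=0; on 'b' 0 → fail=1;  out {2}∪∅={2}
  n3('bcb'): parent n2 fail=5; on 'b' 5 → fail=6;  out {0}∪{2}={0,2}

Run:
[0] read 'c'  n0⇒n5
[1] read 'b'  n5⇒n6  emit P2@[0:1]
[2] read 'e'  n6⇒n0 (via fail)
[3] read 'c'  n0⇒n5
[4] read 'b'  n5⇒n6  emit P2@[3:4]
[5] read 'c'  n6⇒n2 (via fail)
[6] read 'b'  n2⇒n3  emit P0@[4:6],P2@[5:6]
[7] read 'd'  n3⇒n4 (via fail)  emit P1@[7:7]
[8] read 'c'  n4⇒n5 (via fail)
[9] read 'b'  n5⇒n6  emit P2@[8:9]
[10] read 'd'  n6⇒n4 (via fail)  emit P1@[10:10]
[11] read 'd'  n4⇒n4 (via fail)  emit P1@[11:11]
[12] read 'b'  n4⇒n1 (via fail)
[13] read 'c'  n1⇒n2
[14] read 'b'  n2⇒n3  emit P0@[12:14],P2@[13:14]
[15] read 'd'  n3⇒n4 (via fail)  emit P1@[15:15]
[16] read 'b'  n4⇒n1 (via fail)
[17] read 'c'  n1⇒n2
[18] read 'b'  n2⇒n3  emit P0@[16:18],P2@[17:18]
[19] read 'c'  n3⇒n2 (via fail)
[20] read 'b'  n2⇒n3  emit P0@[18:20],P2@[19:20]
[21] read 'c'  n3⇒n2 (via fail)
[22] read 'b'  n2⇒n3  emit P0@[20:22],P2@[21:22]
[23] read 'c'  n3⇒n2 (via fail)
[24] read 'b'  n2⇒n3  emit P0@[22:24],P2@[23:24]
[25] read 'b'  n3⇒n1 (via fail)
[26] read 'd'  n1⇒n4 (via fail)  emit P1@[26:26]
[27] read 'a'  n4⇒n0 (via fail)
[28] read 'e'  n0⇒n0
[29] read 'b'  n0⇒n1
[30] read 'd'  n1⇒n4 (via fail)  emit P1@[30:30]
[31] read 'b'  n4⇒n1 (via fail)

Matches: [[1,2],[4,2],[6,0],[6,2],[7,1],[9,2],[10,1],[11,1],[14,0],[14,2],[15,1],[18,0],[18,2],[20,0],[20,2],[22,0],[22,2],[24,0],[24,2],[26,1],[30,1]]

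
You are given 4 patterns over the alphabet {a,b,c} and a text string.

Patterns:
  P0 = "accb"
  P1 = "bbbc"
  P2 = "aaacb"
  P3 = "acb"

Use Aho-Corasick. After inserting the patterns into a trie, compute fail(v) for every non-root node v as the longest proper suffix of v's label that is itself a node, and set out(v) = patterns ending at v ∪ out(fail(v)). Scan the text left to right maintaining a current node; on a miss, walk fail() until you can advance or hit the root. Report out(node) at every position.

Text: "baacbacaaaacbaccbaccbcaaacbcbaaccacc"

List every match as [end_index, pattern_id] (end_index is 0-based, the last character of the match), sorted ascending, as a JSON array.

Build:
Trie nodes:
  0='ε' goto a→1 b→5
  1='a' goto a→9 c→2
  2='ac' goto b→13 c→3
  3='acc' goto b→4
  4='accb' goto ·  ←P0
  5='b' goto b→6
  6='bb' goto b→7
  7='bbb' goto c→8
  8='bbbc' goto ·  ←P1
  9='aa' goto a→10
  10='aaa' goto c→11
  11='aaac' goto b→12
  12='aaacb' goto ·  ←P2
  13='acb' goto ·  ←P3

BFS fail/out derivation:
  fail(1) 'a': from fail(0)=0 chase 'a': 0 ⇒ 0;  out=∅∪out(0)=∅
  fail(5) 'b': from fail(0)=0 chase 'b': 0 ⇒ 0;  out=∅∪out(0)=∅
  fail(2) 'ac': from fail(1)=0 chase 'c': 0 ⇒ 0;  out=∅∪out(0)=∅
  fail(6) 'bb': from fail(5)=0 chase 'b': 0 ⇒ 5;  out=∅∪out(5)=∅
  fail(9) 'aa': from fail(1)=0 chase 'a': 0 ⇒ 1;  out=∅∪out(1)=∅
  fail(3) 'acc': from fail(2)=0 chase 'c': 0 ⇒ 0;  out=∅∪out(0)=∅
  fail(7) 'bbb': from fail(6)=5 chase 'b': 5 ⇒ 6;  out=∅∪out(6)=∅
  fail(10) 'aaa': from fail(9)=1 chase 'a': 1 ⇒ 9;  out=∅∪out(9)=∅
  fail(13) 'acb': from fail(2)=0 chase 'b': 0 ⇒ 5;  out={3}∪out(5)={3}
  fail(4) 'accb': from fail(3)=0 chase 'b': 0 ⇒ 5;  out={0}∪out(5)={0}
  fail(8) 'bbbc': from fail(7)=6 chase 'c': 6→5→0 ⇒ 0;  out={1}∪out(0)={1}
  fail(11) 'aaac': from fail(10)=9 chase 'c': 9→1 ⇒ 2;  out=∅∪out(2)=∅
  fail(12) 'aaacb': from fail(11)=2 chase 'b': 2 ⇒ 13;  out={2}∪out(13)={2,3}

Run:
i=0 'b': node 0→5
i=1 'a': node 5→1 (via fail)
i=2 'a': node 1→9
i=3 'c': node 9→2 (via fail)
i=4 'b': node 2→13  emit P3@[2:4]
i=5 'a': node 13→1 (via fail)
i=6 'c': node 1→2
i=7 'a': node 2→1 (via fail)
i=8 'a': node 1→9
i=9 'a': node 9→10
i=10 'a': node 10→10 (via fail)
i=11 'c': node 10→11
i=12 'b': node 11→12  emit P2@[8:12],P3@[10:12]
i=13 'a': node 12→1 (via fail)
i=14 'c': node 1→2
i=15 'c': node 2→3
i=16 'b': node 3→4  emit P0@[13:16]
i=17 'a': node 4→1 (via fail)
i=18 'c': node 1→2
i=19 'c': node 2→3
i=20 'b': node 3→4  emit P0@[17:20]
i=21 'c': node 4→0 (via fail)
i=22 'a': node 0→1
i=23 'a': node 1→9
i=24 'a': node 9→10
i=25 'c': node 10→11
i=26 'b': node 11→12  emit P2@[22:26],P3@[24:26]
i=27 'c': node 12→0 (via fail)
i=28 'b': node 0→5
i=29 'a': node 5→1 (via fail)
i=30 'a': node 1→9
i=31 'c': node 9→2 (via fail)
i=32 'c': node 2→3
i=33 'a': node 3→1 (via fail)
i=34 'c': node 1→2
i=35 'c': node 2→3

Result: [[4,3],[12,2],[12,3],[16,0],[20,0],[26,2],[26,3]]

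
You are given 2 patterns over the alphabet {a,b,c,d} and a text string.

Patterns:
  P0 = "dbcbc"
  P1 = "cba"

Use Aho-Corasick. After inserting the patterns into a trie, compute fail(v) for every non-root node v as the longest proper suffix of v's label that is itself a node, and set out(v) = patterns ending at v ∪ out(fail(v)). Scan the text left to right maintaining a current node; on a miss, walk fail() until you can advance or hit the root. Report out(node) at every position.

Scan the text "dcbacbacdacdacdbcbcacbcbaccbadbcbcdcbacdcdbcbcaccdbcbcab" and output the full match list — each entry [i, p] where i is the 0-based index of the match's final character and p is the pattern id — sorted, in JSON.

Build automaton:
Trie nodes:
  n0 'ε': c→6 d→1
  n1 'd': b→2
  n2 'db': c→3
  n3 'dbc': b→4
  n4 'dbcb': c→5
  n5 'dbcbc': ·  ←P0
  n6 'c': b→7
  n7 'cb': a→8
  n8 'cba': ·  ←P1

Failure links (BFS by depth):
  n1('d'): parent n0 fail=0; on 'd' 0 → fail=0;  out ∅∪∅=∅
  n6('c'): parent n0 fail=0; on 'c' 0 → fail=0;  out ∅∪∅=∅
  n2('db'): parent n1 fail=0; on 'b' 0 → fail=0;  out ∅∪∅=∅
  n7('cb'): parent n6 fail=0; on 'b' 0 → fail=0;  out ∅∪∅=∅
  n3('dbc'): parent n2 fail=0; on 'c' 0 → fail=6;  out ∅∪∅=∅
  n8('cba'): parent n7 fail=0; on 'a' 0 → fail=0;  out {1}∪∅={1}
  n4('dbcb'): parent n3 fail=6; on 'b' 6 → fail=7;  out ∅∪∅=∅
  n5('dbcbc'): parent n4 fail=7; on 'c' 7→0 → fail=6;  out {0}∪∅={0}

Scan:
pos 0 'd': at 1
pos 1 'c': at 6 (fail-walked)
pos 2 'b': at 7
pos 3 'a': at 8  emit P1@[1:3]
pos 4 'c': at 6 (fail-walked)
pos 5 'b': at 7
pos 6 'a': at 8  emit P1@[4:6]
pos 7 'c': at 6 (fail-walked)
pos 8 'd': at 1 (fail-walked)
pos 9 'a': at 0 (fail-walked)
pos 10 'c': at 6
pos 11 'd': at 1 (fail-walked)
pos 12 'a': at 0 (fail-walked)
pos 13 'c': at 6
pos 14 'd': at 1 (fail-walked)
pos 15 'b': at 2
pos 16 'c': at 3
pos 17 'b': at 4
pos 18 'c': at 5  emit P0@[14:18]
pos 19 'a': at 0 (fail-walked)
pos 20 'c': at 6
pos 21 'b': at 7
pos 22 'c': at 6 (fail-walked)
pos 23 'b': at 7
pos 24 'a': at 8  emit P1@[22:24]
pos 25 'c': at 6 (fail-walked)
pos 26 'c': at 6 (fail-walked)
pos 27 'b': at 7
pos 28 'a': at 8  emit P1@[26:28]
pos 29 'd': at 1 (fail-walked)
pos 30 'b': at 2
pos 31 'c': at 3
pos 32 'b': at 4
pos 33 'c': at 5  emit P0@[29:33]
pos 34 'd': at 1 (fail-walked)
pos 35 'c': at 6 (fail-walked)
pos 36 'b': at 7
pos 37 'a': at 8  emit P1@[35:37]
pos 38 'c': at 6 (fail-walked)
pos 39 'd': at 1 (fail-walked)
pos 40 'c': at 6 (fail-walked)
pos 41 'd': at 1 (fail-walked)
pos 42 'b': at 2
pos 43 'c': at 3
pos 44 'b': at 4
pos 45 'c': at 5  emit P0@[41:45]
pos 46 'a': at 0 (fail-walked)
pos 47 'c': at 6
pos 48 'c': at 6 (fail-walked)
pos 49 'd': at 1 (fail-walked)
pos 50 'b': at 2
pos 51 'c': at 3
pos 52 'b': at 4
pos 53 'c': at 5  emit P0@[49:53]
pos 54 'a': at 0 (fail-walked)
pos 55 'b': at 0

All matches (sorted): [[3,1],[6,1],[18,0],[24,1],[28,1],[33,0],[37,1],[45,0],[53,0]]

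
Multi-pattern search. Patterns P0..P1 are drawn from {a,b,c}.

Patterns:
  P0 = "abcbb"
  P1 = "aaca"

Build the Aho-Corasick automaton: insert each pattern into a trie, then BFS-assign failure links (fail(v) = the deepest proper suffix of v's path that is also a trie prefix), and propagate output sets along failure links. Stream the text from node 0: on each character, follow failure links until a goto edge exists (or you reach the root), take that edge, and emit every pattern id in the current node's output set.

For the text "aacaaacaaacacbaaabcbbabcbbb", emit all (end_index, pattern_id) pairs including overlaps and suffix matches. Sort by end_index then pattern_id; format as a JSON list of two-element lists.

Build:
Trie nodes:
  0='ε' goto a→1
  1='a' goto a→6 b→2
  2='ab' goto c→3
  3='abc' goto b→4
  4='abcb' goto b→5
  5='abcbb' goto ·  [P0 ends]
  6='aa' goto c→7
  7='aac' goto a→8
  8='aaca' goto ·  [P1 ends]

BFS fail/out derivation:
  n1('a'): parent n0 fail=0; on 'a' 0 → fail=0;  out ∅∪∅=∅
  n2('ab'): parent n1 fail=0; on 'b' 0 → fail=0;  out ∅∪∅=∅
  n6('aa'): parent n1 fail=0; on 'a' 0 → fail=1;  out ∅∪∅=∅
  n3('abc'): parent n2 fail=0; on 'c' 0 → fail=0;  out ∅∪∅=∅
  n7('aac'): parent n6 fail=1; on 'c' 1→0 → fail=0;  out ∅∪∅=∅
  n4('abcb'): parent n3 fail=0; on 'b' 0 → fail=0;  out ∅∪∅=∅
  n8('aaca'): parent n7 fail=0; on 'a' 0 → fail=1;  out {1}∪∅={1}
  n5('abcbb'): parent n4 fail=0; on 'b' 0 → fail=0;  out {0}∪∅={0}

Run:
[0] read 'a'  n0⇒n1
[1] read 'a'  n1⇒n6
[2] read 'c'  n6⇒n7
[3] read 'a'  n7⇒n8  → match P1@[0:3]
[4] read 'a'  n8⇒n6 (via fail)
[5] read 'a'  n6⇒n6 (via fail)
[6] read 'c'  n6⇒n7
[7] read 'a'  n7⇒n8  → match P1@[4:7]
[8] read 'a'  n8⇒n6 (via fail)
[9] read 'a'  n6⇒n6 (via fail)
[10] read 'c'  n6⇒n7
[11] read 'a'  n7⇒n8  → match P1@[8:11]
[12] read 'c'  n8⇒n0 (via fail)
[13] read 'b'  n0⇒n0
[14] read 'a'  n0⇒n1
[15] read 'a'  n1⇒n6
[16] read 'a'  n6⇒n6 (via fail)
[17] read 'b'  n6⇒n2 (via fail)
[18] read 'c'  n2⇒n3
[19] read 'b'  n3⇒n4
[20] read 'b'  n4⇒n5  → match P0@[16:20]
[21] read 'a'  n5⇒n1 (via fail)
[22] read 'b'  n1⇒n2
[23] read 'c'  n2⇒n3
[24] read 'b'  n3⇒n4
[25] read 'b'  n4⇒n5  → match P0@[21:25]
[26] read 'b'  n5⇒n0 (via fail)

All matches (sorted): [[3,1],[7,1],[11,1],[20,0],[25,0]]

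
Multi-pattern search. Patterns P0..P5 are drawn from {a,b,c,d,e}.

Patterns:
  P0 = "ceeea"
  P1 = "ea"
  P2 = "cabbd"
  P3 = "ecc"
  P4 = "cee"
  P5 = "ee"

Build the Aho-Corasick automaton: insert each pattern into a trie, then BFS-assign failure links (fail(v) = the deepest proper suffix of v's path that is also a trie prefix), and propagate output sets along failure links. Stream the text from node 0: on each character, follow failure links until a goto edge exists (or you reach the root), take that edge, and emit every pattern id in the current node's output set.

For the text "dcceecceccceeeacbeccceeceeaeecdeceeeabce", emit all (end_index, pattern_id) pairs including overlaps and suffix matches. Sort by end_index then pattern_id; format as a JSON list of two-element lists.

Build automaton:
Trie nodes:
  0='ε' goto c→1 e→6
  1='c' goto a→8 e→2
  2='ce' goto e→3
  3='cee' goto e→4  [P4 ends]
  4='ceee' goto a→5
  5='ceeea' goto ·  [P0 ends]
  6='e' goto a→7 c→12 e→14
  7='ea' goto ·  [P1 ends]
  8='ca' goto b→9
  9='cab' goto b→10
  10='cabb' goto d→11
  11='cabbd' goto ·  [P2 ends]
  12='ec' goto c→13
  13='ecc' goto ·  [P3 ends]
  14='ee' goto ·  [P5 ends]

BFS fail/out derivation:
  fail(1) 'c': from fail(0)=0 chase 'c': 0 ⇒ 0;  out=∅∪out(0)=∅
  fail(6) 'e': from fail(0)=0 chase 'e': 0 ⇒ 0;  out=∅∪out(0)=∅
  fail(2) 'ce': from fail(1)=0 chase 'e': 0 ⇒ 6;  out=∅∪out(6)=∅
  fail(7) 'ea': from fail(6)=0 chase 'a': 0 ⇒ 0;  out={1}∪out(0)={1}
  fail(8) 'ca': from fail(1)=0 chase 'a': 0 ⇒ 0;  out=∅∪out(0)=∅
  fail(12) 'ec': from fail(6)=0 chase 'c': 0 ⇒ 1;  out=∅∪out(1)=∅
  fail(14) 'ee': from fail(6)=0 chase 'e': 0 ⇒ 6;  out={5}∪out(6)={5}
  fail(3) 'cee': from fail(2)=6 chase 'e': 6 ⇒ 14;  out={4}∪out(14)={4,5}
  fail(9) 'cab': from fail(8)=0 chase 'b': 0 ⇒ 0;  out=∅∪out(0)=∅
  fail(13) 'ecc': from fail(12)=1 chase 'c': 1→0 ⇒ 1;  out={3}∪out(1)={3}
  fail(4) 'ceee': from fail(3)=14 chase 'e': 14→6 ⇒ 14;  out=∅∪out(14)={5}
  fail(10) 'cabb': from fail(9)=0 chase 'b': 0 ⇒ 0;  out=∅∪out(0)=∅
  fail(5) 'ceeea': from fail(4)=14 chase 'a': 14→6 ⇒ 7;  out={0}∪out(7)={0,1}
  fail(11) 'cabbd': from fail(10)=0 chase 'd': 0 ⇒ 0;  out={2}∪out(0)={2}

Scan:
[0] read 'd'  n0⇒n0
[1] read 'c'  n0⇒n1
[2] read 'c'  n1⇒n1 (fail-walked)
[3] read 'e'  n1⇒n2
[4] read 'e'  n2⇒n3  → match P4@[2:4],P5@[3:4]
[5] read 'c'  n3⇒n12 (fail-walked)
[6] read 'c'  n12⇒n13  → match P3@[4:6]
[7] read 'e'  n13⇒n2 (fail-walked)
[8] read 'c'  n2⇒n12 (fail-walked)
[9] read 'c'  n12⇒n13  → match P3@[7:9]
[10] read 'c'  n13⇒n1 (fail-walked)
[11] read 'e'  n1⇒n2
[12] read 'e'  n2⇒n3  → match P4@[10:12],P5@[11:12]
[13] read 'e'  n3⇒n4  → match P5@[12:13]
[14] read 'a'  n4⇒n5  → match P0@[10:14],P1@[13:14]
[15] read 'c'  n5⇒n1 (fail-walked)
[16] read 'b'  n1⇒n0 (fail-walked)
[17] read 'e'  n0⇒n6
[18] read 'c'  n6⇒n12
[19] read 'c'  n12⇒n13  → match P3@[17:19]
[20] read 'c'  n13⇒n1 (fail-walked)
[21] read 'e'  n1⇒n2
[22] read 'e'  n2⇒n3  → match P4@[20:22],P5@[21:22]
[23] read 'c'  n3⇒n12 (fail-walked)
[24] read 'e'  n12⇒n2 (fail-walked)
[25] read 'e'  n2⇒n3  → match P4@[23:25],P5@[24:25]
[26] read 'a'  n3⇒n7 (fail-walked)  → match P1@[25:26]
[27] read 'e'  n7⇒n6 (fail-walked)
[28] read 'e'  n6⇒n14  → match P5@[27:28]
[29] read 'c'  n14⇒n12 (fail-walked)
[30] read 'd'  n12⇒n0 (fail-walked)
[31] read 'e'  n0⇒n6
[32] read 'c'  n6⇒n12
[33] read 'e'  n12⇒n2 (fail-walked)
[34] read 'e'  n2⇒n3  → match P4@[32:34],P5@[33:34]
[35] read 'e'  n3⇒n4  → match P5@[34:35]
[36] read 'a'  n4⇒n5  → match P0@[32:36],P1@[35:36]
[37] read 'b'  n5⇒n0 (fail-walked)
[38] read 'c'  n0⇒n1
[39] read 'e'  n1⇒n2

Result: [[4,4],[4,5],[6,3],[9,3],[12,4],[12,5],[13,5],[14,0],[14,1],[19,3],[22,4],[22,5],[25,4],[25,5],[26,1],[28,5],[34,4],[34,5],[35,5],[36,0],[36,1]]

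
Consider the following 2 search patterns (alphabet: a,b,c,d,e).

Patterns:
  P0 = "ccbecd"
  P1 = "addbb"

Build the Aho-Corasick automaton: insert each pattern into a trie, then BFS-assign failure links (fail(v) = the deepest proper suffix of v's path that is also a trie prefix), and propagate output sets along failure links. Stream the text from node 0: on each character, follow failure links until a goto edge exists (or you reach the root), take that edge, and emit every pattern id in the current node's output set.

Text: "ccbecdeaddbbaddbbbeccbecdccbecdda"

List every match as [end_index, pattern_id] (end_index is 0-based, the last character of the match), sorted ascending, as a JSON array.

Construct AC machine:
Trie nodes:
  n0 'ε': a→7 c→1
  n1 'c': c→2
  n2 'cc': b→3
  n3 'ccb': e→4
  n4 'ccbe': c→5
  n5 'ccbec': d→6
  n6 'ccbecd': ·  ←P0
  n7 'a': d→8
  n8 'ad': d→9
  n9 'add': b→10
  n10 'addb': b→11
  n11 'addbb': ·  ←P1

BFS fail/out derivation:
  n1('c'): parent n0 fail=0; on 'c' 0 → fail=0;  out ∅∪∅=∅
  n7('a'): parent n0 fail=0; on 'a' 0 → fail=0;  out ∅∪∅=∅
  n2('cc'): parent n1 fail=0; on 'c' 0 → fail=1;  out ∅∪∅=∅
  n8('ad'): parent n7 fail=0; on 'd' 0 → fail=0;  out ∅∪∅=∅
  n3('ccb'): parent n2 fail=1; on 'b' 1→0 → fail=0;  out ∅∪∅=∅
  n9('add'): parent n8 fail=0; on 'd' 0 → fail=0;  out ∅∪∅=∅
  n4('ccbe'): parent n3 fail=0; on 'e' 0 → fail=0;  out ∅∪∅=∅
  n10('addb'): parent n9 fail=0; on 'b' 0 → fail=0;  out ∅∪∅=∅
  n5('ccbec'): parent n4 fail=0; on 'c' 0 → fail=1;  out ∅∪∅=∅
  n11('addbb'): parent n10 fail=0; on 'b' 0 → fail=0;  out {1}∪∅={1}
  n6('ccbecd'): parent n5 fail=1; on 'd' 1→0 → fail=0;  out {0}∪∅={0}

Text stream:
pos 0 'c': at 1
pos 1 'c': at 2
pos 2 'b': at 3
pos 3 'e': at 4
pos 4 'c': at 5
pos 5 'd': at 6  → match P0@[0:5]
pos 6 'e': at 0 (fail-walked)
pos 7 'a': at 7
pos 8 'd': at 8
pos 9 'd': at 9
pos 10 'b': at 10
pos 11 'b': at 11  → match P1@[7:11]
pos 12 'a': at 7 (fail-walked)
pos 13 'd': at 8
pos 14 'd': at 9
pos 15 'b': at 10
pos 16 'b': at 11  → match P1@[12:16]
pos 17 'b': at 0 (fail-walked)
pos 18 'e': at 0
pos 19 'c': at 1
pos 20 'c': at 2
pos 21 'b': at 3
pos 22 'e': at 4
pos 23 'c': at 5
pos 24 'd': at 6  → match P0@[19:24]
pos 25 'c': at 1 (fail-walked)
pos 26 'c': at 2
pos 27 'b': at 3
pos 28 'e': at 4
pos 29 'c': at 5
pos 30 'd': at 6  → match P0@[25:30]
pos 31 'd': at 0 (fail-walked)
pos 32 'a': at 7

All matches (sorted): [[5,0],[11,1],[16,1],[24,0],[30,0]]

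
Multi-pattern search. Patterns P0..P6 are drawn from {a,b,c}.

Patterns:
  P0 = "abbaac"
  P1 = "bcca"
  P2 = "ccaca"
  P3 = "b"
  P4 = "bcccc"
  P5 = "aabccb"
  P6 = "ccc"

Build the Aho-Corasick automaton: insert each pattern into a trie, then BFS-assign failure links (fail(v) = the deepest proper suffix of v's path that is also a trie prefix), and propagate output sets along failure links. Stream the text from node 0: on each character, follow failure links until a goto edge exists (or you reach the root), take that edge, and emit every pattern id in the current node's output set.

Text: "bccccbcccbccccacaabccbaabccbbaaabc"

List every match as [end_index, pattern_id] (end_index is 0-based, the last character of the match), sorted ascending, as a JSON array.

Build automaton:
Trie nodes:
  n0 'ε': a→1 b→7 c→11
  n1 'a': a→18 b→2
  n2 'ab': b→3
  n3 'abb': a→4
  n4 'abba': a→5
  n5 'abbaa': c→6
  n6 'abbaac': ·  ←P0
  n7 'b': c→8  ←P3
  n8 'bc': c→9
  n9 'bcc': a→10 c→16
  n10 'bcca': ·  ←P1
  n11 'c': c→12
  n12 'cc': a→13 c→23
  n13 'cca': c→14
  n14 'ccac': a→15
  n15 'ccaca': ·  ←P2
  n16 'bccc': c→17
  n17 'bcccc': ·  ←P4
  n18 'aa': b→19
  n19 'aab': c→20
  n20 'aabc': c→21
  n21 'aabcc': b→22
  n22 'aabccb': ·  ←P5
  n23 'ccc': ·  ←P6

Failure links (BFS by depth):
  n1('a'): parent n0 fail=0; on 'a' 0 → fail=0;  out ∅∪∅=∅
  n7('b'): parent n0 fail=0; on 'b' 0 → fail=0;  out {3}∪∅={3}
  n11('c'): parent n0 fail=0; on 'c' 0 → fail=0;  out ∅∪∅=∅
  n2('ab'): parent n1 fail=0; on 'b' 0 → fail=7;  out ∅∪{3}={3}
  n8('bc'): parent n7 fail=0; on 'c' 0 → fail=11;  out ∅∪∅=∅
  n12('cc'): parent n11 fail=0; on 'c' 0 → fail=11;  out ∅∪∅=∅
  n18('aa'): parent n1 fail=0; on 'a' 0 → fail=1;  out ∅∪∅=∅
  n3('abb'): parent n2 fail=7; on 'b' 7→0 → fail=7;  out ∅∪{3}={3}
  n9('bcc'): parent n8 fail=11; on 'c' 11 → fail=12;  out ∅∪∅=∅
  n13('cca'): parent n12 fail=11; on 'a' 11→0 → fail=1;  out ∅∪∅=∅
  n19('aab'): parent n18 fail=1; on 'b' 1 → fail=2;  out ∅∪{3}={3}
  n23('ccc'): parent n12 fail=11; on 'c' 11 → fail=12;  out {6}∪∅={6}
  n4('abba'): parent n3 fail=7; on 'a' 7→0 → fail=1;  out ∅∪∅=∅
  n10('bcca'): parent n9 fail=12; on 'a' 12 → fail=13;  out {1}∪∅={1}
  n14('ccac'): parent n13 fail=1; on 'c' 1→0 → fail=11;  out ∅∪∅=∅
  n16('bccc'): parent n9 fail=12; on 'c' 12 → fail=23;  out ∅∪{6}={6}
  n20('aabc'): parent n19 fail=2; on 'c' 2→7 → fail=8;  out ∅∪∅=∅
  n5('abbaa'): parent n4 fail=1; on 'a' 1 → fail=18;  out ∅∪∅=∅
  n15('ccaca'): parent n14 fail=11; on 'a' 11→0 → fail=1;  out {2}∪∅={2}
  n17('bcccc'): parent n16 fail=23; on 'c' 23→12 → fail=23;  out {4}∪{6}={4,6}
  n21('aabcc'): parent n20 fail=8; on 'c' 8 → fail=9;  out ∅∪∅=∅
  n6('abbaac'): parent n5 fail=18; on 'c' 18→1→0 → fail=11;  out {0}∪∅={0}
  n22('aabccb'): parent n21 fail=9; on 'b' 9→12→11→0 → fail=7;  out {5}∪{3}={3,5}

Run:
i=0 'b': node 0→7  → match P3@[0:0]
i=1 'c': node 7→8
i=2 'c': node 8→9
i=3 'c': node 9→16  → match P6@[1:3]
i=4 'c': node 16→17  → match P4@[0:4],P6@[2:4]
i=5 'b': node 17→7 (fail-walked)  → match P3@[5:5]
i=6 'c': node 7→8
i=7 'c': node 8→9
i=8 'c': node 9→16  → match P6@[6:8]
i=9 'b': node 16→7 (fail-walked)  → match P3@[9:9]
i=10 'c': node 7→8
i=11 'c': node 8→9
i=12 'c': node 9→16  → match P6@[10:12]
i=13 'c': node 16→17  → match P4@[9:13],P6@[11:13]
i=14 'a': node 17→13 (fail-walked)
i=15 'c': node 13→14
i=16 'a': node 14→15  → match P2@[12:16]
i=17 'a': node 15→18 (fail-walked)
i=18 'b': node 18→19  → match P3@[18:18]
i=19 'c': node 19→20
i=20 'c': node 20→21
i=21 'b': node 21→22  → match P3@[21:21],P5@[16:21]
i=22 'a': node 22→1 (fail-walked)
i=23 'a': node 1→18
i=24 'b': node 18→19  → match P3@[24:24]
i=25 'c': node 19→20
i=26 'c': node 20→21
i=27 'b': node 21→22  → match P3@[27:27],P5@[22:27]
i=28 'b': node 22→7 (fail-walked)  → match P3@[28:28]
i=29 'a': node 7→1 (fail-walked)
i=30 'a': node 1→18
i=31 'a': node 18→18 (fail-walked)
i=32 'b': node 18→19  → match P3@[32:32]
i=33 'c': node 19→20

Result: [[0,3],[3,6],[4,4],[4,6],[5,3],[8,6],[9,3],[12,6],[13,4],[13,6],[16,2],[18,3],[21,3],[21,5],[24,3],[27,3],[27,5],[28,3],[32,3]]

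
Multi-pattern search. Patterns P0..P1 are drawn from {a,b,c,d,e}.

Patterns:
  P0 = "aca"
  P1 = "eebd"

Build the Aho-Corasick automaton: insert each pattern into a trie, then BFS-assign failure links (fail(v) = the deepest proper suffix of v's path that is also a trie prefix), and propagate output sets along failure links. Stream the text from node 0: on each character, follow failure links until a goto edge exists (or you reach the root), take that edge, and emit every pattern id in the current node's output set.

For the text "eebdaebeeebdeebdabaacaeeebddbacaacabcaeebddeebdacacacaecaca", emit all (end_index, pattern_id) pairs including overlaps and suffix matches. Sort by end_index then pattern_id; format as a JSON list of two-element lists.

Build:
Trie (insert patterns):
  0='ε' goto a→1 e→4
  1='a' goto c→2
  2='ac' goto a→3
  3='aca' goto ·  [P0 ends]
  4='e' goto e→5
  5='ee' goto b→6
  6='eeb' goto d→7
  7='eebd' goto ·  [P1 ends]

BFS fail/out derivation:
  fail(1) 'a': from fail(0)=0 chase 'a': 0 ⇒ 0;  out=∅∪out(0)=∅
  fail(4) 'e': from fail(0)=0 chase 'e': 0 ⇒ 0;  out=∅∪out(0)=∅
  fail(2) 'ac': from fail(1)=0 chase 'c': 0 ⇒ 0;  out=∅∪out(0)=∅
  fail(5) 'ee': from fail(4)=0 chase 'e': 0 ⇒ 4;  out=∅∪out(4)=∅
  fail(3) 'aca': from fail(2)=0 chase 'a': 0 ⇒ 1;  out={0}∪out(1)={0}
  fail(6) 'eeb': from fail(5)=4 chase 'b': 4→0 ⇒ 0;  out=∅∪out(0)=∅
  fail(7) 'eebd': from fail(6)=0 chase 'd': 0 ⇒ 0;  out={1}∪out(0)={1}

Scan:
pos 0 'e': at 4
pos 1 'e': at 5
pos 2 'b': at 6
pos 3 'd': at 7  → match P1@[0:3]
pos 4 'a': at 1 ·f
pos 5 'e': at 4 ·f
pos 6 'b': at 0 ·f
pos 7 'e': at 4
pos 8 'e': at 5
pos 9 'e': at 5 ·f
pos 10 'b': at 6
pos 11 'd': at 7  → match P1@[8:11]
pos 12 'e': at 4 ·f
pos 13 'e': at 5
pos 14 'b': at 6
pos 15 'd': at 7  → match P1@[12:15]
pos 16 'a': at 1 ·f
pos 17 'b': at 0 ·f
pos 18 'a': at 1
pos 19 'a': at 1 ·f
pos 20 'c': at 2
pos 21 'a': at 3  → match P0@[19:21]
pos 22 'e': at 4 ·f
pos 23 'e': at 5
pos 24 'e': at 5 ·f
pos 25 'b': at 6
pos 26 'd': at 7  → match P1@[23:26]
pos 27 'd': at 0 ·f
pos 28 'b': at 0
pos 29 'a': at 1
pos 30 'c': at 2
pos 31 'a': at 3  → match P0@[29:31]
pos 32 'a': at 1 ·f
pos 33 'c': at 2
pos 34 'a': at 3  → match P0@[32:34]
pos 35 'b': at 0 ·f
pos 36 'c': at 0
pos 37 'a': at 1
pos 38 'e': at 4 ·f
pos 39 'e': at 5
pos 40 'b': at 6
pos 41 'd': at 7  → match P1@[38:41]
pos 42 'd': at 0 ·f
pos 43 'e': at 4
pos 44 'e': at 5
pos 45 'b': at 6
pos 46 'd': at 7  → match P1@[43:46]
pos 47 'a': at 1 ·f
pos 48 'c': at 2
pos 49 'a': at 3  → match P0@[47:49]
pos 50 'c': at 2 ·f
pos 51 'a': at 3  → match P0@[49:51]
pos 52 'c': at 2 ·f
pos 53 'a': at 3  → match P0@[51:53]
pos 54 'e': at 4 ·f
pos 55 'c': at 0 ·f
pos 56 'a': at 1
pos 57 'c': at 2
pos 58 'a': at 3  → match P0@[56:58]

All matches (sorted): [[3,1],[11,1],[15,1],[21,0],[26,1],[31,0],[34,0],[41,1],[46,1],[49,0],[51,0],[53,0],[58,0]]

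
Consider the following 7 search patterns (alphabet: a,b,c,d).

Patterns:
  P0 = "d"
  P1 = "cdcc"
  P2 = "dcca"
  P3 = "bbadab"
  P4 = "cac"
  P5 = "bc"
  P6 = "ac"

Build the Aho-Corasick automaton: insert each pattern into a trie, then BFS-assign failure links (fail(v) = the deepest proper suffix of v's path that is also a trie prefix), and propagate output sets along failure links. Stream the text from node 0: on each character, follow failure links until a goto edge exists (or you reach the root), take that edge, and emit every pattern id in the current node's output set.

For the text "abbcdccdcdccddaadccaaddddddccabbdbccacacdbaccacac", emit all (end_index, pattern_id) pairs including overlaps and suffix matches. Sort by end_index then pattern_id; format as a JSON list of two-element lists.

Build automaton:
Trie (insert patterns):
  0='ε' goto a→18 b→9 c→2 d→1
  1='d' goto c→6  [P0 ends]
  2='c' goto a→15 d→3
  3='cd' goto c→4
  4='cdc' goto c→5
  5='cdcc' goto ·  [P1 ends]
  6='dc' goto c→7
  7='dcc' goto a→8
  8='dcca' goto ·  [P2 ends]
  9='b' goto b→10 c→17
  10='bb' goto a→11
  11='bba' goto d→12
  12='bbad' goto a→13
  13='bbada' goto b→14
  14='bbadab' goto ·  [P3 ends]
  15='ca' goto c→16
  16='cac' goto ·  [P4 ends]
  17='bc' goto ·  [P5 ends]
  18='a' goto c→19
  19='ac' goto ·  [P6 ends]

Failure links (BFS by depth):
  fail(1) 'd': from fail(0)=0 chase 'd': 0 ⇒ 0;  out={0}∪out(0)={0}
  fail(2) 'c': from fail(0)=0 chase 'c': 0 ⇒ 0;  out=∅∪out(0)=∅
  fail(9) 'b': from fail(0)=0 chase 'b': 0 ⇒ 0;  out=∅∪out(0)=∅
  fail(18) 'a': from fail(0)=0 chase 'a': 0 ⇒ 0;  out=∅∪out(0)=∅
  fail(3) 'cd': from fail(2)=0 chase 'd': 0 ⇒ 1;  out=∅∪out(1)={0}
  fail(6) 'dc': from fail(1)=0 chase 'c': 0 ⇒ 2;  out=∅∪out(2)=∅
  fail(10) 'bb': from fail(9)=0 chase 'b': 0 ⇒ 9;  out=∅∪out(9)=∅
  fail(15) 'ca': from fail(2)=0 chase 'a': 0 ⇒ 18;  out=∅∪out(18)=∅
  fail(17) 'bc': from fail(9)=0 chase 'c': 0 ⇒ 2;  out={5}∪out(2)={5}
  fail(19) 'ac': from fail(18)=0 chase 'c': 0 ⇒ 2;  out={6}∪out(2)={6}
  fail(4) 'cdc': from fail(3)=1 chase 'c': 1 ⇒ 6;  out=∅∪out(6)=∅
  fail(7) 'dcc': from fail(6)=2 chase 'c': 2→0 ⇒ 2;  out=∅∪out(2)=∅
  fail(11) 'bba': from fail(10)=9 chase 'a': 9→0 ⇒ 18;  out=∅∪out(18)=∅
  fail(16) 'cac': from fail(15)=18 chase 'c': 18 ⇒ 19;  out={4}∪out(19)={4,6}
  fail(5) 'cdcc': from fail(4)=6 chase 'c': 6 ⇒ 7;  out={1}∪out(7)={1}
  fail(8) 'dcca': from fail(7)=2 chase 'a': 2 ⇒ 15;  out={2}∪out(15)={2}
  fail(12) 'bbad': from fail(11)=18 chase 'd': 18→0 ⇒ 1;  out=∅∪out(1)={0}
  fail(13) 'bbada': from fail(12)=1 chase 'a': 1→0 ⇒ 18;  out=∅∪out(18)=∅
  fail(14) 'bbadab': from fail(13)=18 chase 'b': 18→0 ⇒ 9;  out={3}∪out(9)={3}

Run:
[0] read 'a'  n0⇒n18
[1] read 'b'  n18⇒n9 (via fail)
[2] read 'b'  n9⇒n10
[3] read 'c'  n10⇒n17 (via fail)  → match P5@[2:3]
[4] read 'd'  n17⇒n3 (via fail)  → match P0@[4:4]
[5] read 'c'  n3⇒n4
[6] read 'c'  n4⇒n5  → match P1@[3:6]
[7] read 'd'  n5⇒n3 (via fail)  → match P0@[7:7]
[8] read 'c'  n3⇒n4
[9] read 'd'  n4⇒n3 (via fail)  → match P0@[9:9]
[10] read 'c'  n3⇒n4
[11] read 'c'  n4⇒n5  → match P1@[8:11]
[12] read 'd'  n5⇒n3 (via fail)  → match P0@[12:12]
[13] read 'd'  n3⇒n1 (via fail)  → match P0@[13:13]
[14] read 'a'  n1⇒n18 (via fail)
[15] read 'a'  n18⇒n18 (via fail)
[16] read 'd'  n18⇒n1 (via fail)  → match P0@[16:16]
[17] read 'c'  n1⇒n6
[18] read 'c'  n6⇒n7
[19] read 'a'  n7⇒n8  → match P2@[16:19]
[20] read 'a'  n8⇒n18 (via fail)
[21] read 'd'  n18⇒n1 (via fail)  → match P0@[21:21]
[22] read 'd'  n1⇒n1 (via fail)  → match P0@[22:22]
[23] read 'd'  n1⇒n1 (via fail)  → match P0@[23:23]
[24] read 'd'  n1⇒n1 (via fail)  → match P0@[24:24]
[25] read 'd'  n1⇒n1 (via fail)  → match P0@[25:25]
[26] read 'd'  n1⇒n1 (via fail)  → match P0@[26:26]
[27] read 'c'  n1⇒n6
[28] read 'c'  n6⇒n7
[29] read 'a'  n7⇒n8  → match P2@[26:29]
[30] read 'b'  n8⇒n9 (via fail)
[31] read 'b'  n9⇒n10
[32] read 'd'  n10⇒n1 (via fail)  → match P0@[32:32]
[33] read 'b'  n1⇒n9 (via fail)
[34] read 'c'  n9⇒n17  → match P5@[33:34]
[35] read 'c'  n17⇒n2 (via fail)
[36] read 'a'  n2⇒n15
[37] read 'c'  n15⇒n16  → match P4@[35:37],P6@[36:37]
[38] read 'a'  n16⇒n15 (via fail)
[39] read 'c'  n15⇒n16  → match P4@[37:39],P6@[38:39]
[40] read 'd'  n16⇒n3 (via fail)  → match P0@[40:40]
[41] read 'b'  n3⇒n9 (via fail)
[42] read 'a'  n9⇒n18 (via fail)
[43] read 'c'  n18⇒n19  → match P6@[42:43]
[44] read 'c'  n19⇒n2 (via fail)
[45] read 'a'  n2⇒n15
[46] read 'c'  n15⇒n16  → match P4@[44:46],P6@[45:46]
[47] read 'a'  n16⇒n15 (via fail)
[48] read 'c'  n15⇒n16  → match P4@[46:48],P6@[47:48]

Result: [[3,5],[4,0],[6,1],[7,0],[9,0],[11,1],[12,0],[13,0],[16,0],[19,2],[21,0],[22,0],[23,0],[24,0],[25,0],[26,0],[29,2],[32,0],[34,5],[37,4],[37,6],[39,4],[39,6],[40,0],[43,6],[46,4],[46,6],[48,4],[48,6]]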